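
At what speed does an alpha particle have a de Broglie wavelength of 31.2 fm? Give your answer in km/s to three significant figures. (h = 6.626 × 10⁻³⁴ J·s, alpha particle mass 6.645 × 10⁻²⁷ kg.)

p = h/λ = 6.626 × 10⁻³⁴ / 3.120 × 10⁻¹⁴ = 2.124 × 10⁻²⁰ kg·m/s.
v = p/m = 2.124 × 10⁻²⁰ / 6.645 × 10⁻²⁷ = 3.20 × 10⁶ m/s = 3200 km/s.

v = 3200 km/s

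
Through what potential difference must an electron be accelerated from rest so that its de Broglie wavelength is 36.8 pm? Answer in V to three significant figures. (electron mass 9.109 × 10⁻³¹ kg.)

p = h/λ = 6.626 × 10⁻³⁴ / 3.680 × 10⁻¹¹ = 1.801 × 10⁻²³ kg·m/s.
KE = p²/(2m) = 1.780 × 10⁻¹⁶ J.
V = KE/e = 1.780 × 10⁻¹⁶ / (1.602 × 10⁻¹⁹) = 1110 V.

V = 1110 V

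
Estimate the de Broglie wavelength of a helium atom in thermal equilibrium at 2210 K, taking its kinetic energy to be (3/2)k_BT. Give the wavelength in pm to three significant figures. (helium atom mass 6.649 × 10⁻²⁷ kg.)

KE = (3/2)k_BT = 1.5 × 1.381 × 10⁻²³ × 2210 = 4.578 × 10⁻²⁰ J.
p = √(2mKE) = √(2 × 6.649 × 10⁻²⁷ × 4.578 × 10⁻²⁰) = 2.467 × 10⁻²³ kg·m/s.
λ = h/p = 2.69 × 10⁻¹¹ m = 26.9 pm.

λ = 26.9 pm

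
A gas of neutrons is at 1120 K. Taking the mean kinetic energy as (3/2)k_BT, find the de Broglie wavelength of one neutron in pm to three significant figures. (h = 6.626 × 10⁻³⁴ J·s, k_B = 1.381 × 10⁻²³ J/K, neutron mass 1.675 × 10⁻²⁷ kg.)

KE = (3/2)k_BT = 1.5 × 1.381 × 10⁻²³ × 1120 = 2.320 × 10⁻²⁰ J.
p = √(2mKE) = √(2 × 1.675 × 10⁻²⁷ × 2.320 × 10⁻²⁰) = 8.816 × 10⁻²⁴ kg·m/s.
λ = h/p = 7.52 × 10⁻¹¹ m = 75.2 pm.

λ = 75.2 pm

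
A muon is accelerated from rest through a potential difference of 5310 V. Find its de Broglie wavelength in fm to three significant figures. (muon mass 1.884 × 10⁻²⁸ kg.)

λ = 1170 fm

KE = eV = 1.602 × 10⁻¹⁹ × 5310 = 8.507 × 10⁻¹⁶ J.
p = √(2mKE) = √(2 × 1.884 × 10⁻²⁸ × 8.507 × 10⁻¹⁶) = 5.662 × 10⁻²² kg·m/s.
λ = h/p = 6.626 × 10⁻³⁴ / 5.662 × 10⁻²² = 1.17 × 10⁻¹² m = 1170 fm.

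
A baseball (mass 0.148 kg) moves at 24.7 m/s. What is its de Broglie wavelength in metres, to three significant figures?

p = mv = 0.148 × 24.7 = 3.656 kg·m/s.
λ = h/p = 6.626 × 10⁻³⁴ / 3.656 = 1.81 × 10⁻³⁴ m.

λ = 1.81 × 10⁻³⁴ m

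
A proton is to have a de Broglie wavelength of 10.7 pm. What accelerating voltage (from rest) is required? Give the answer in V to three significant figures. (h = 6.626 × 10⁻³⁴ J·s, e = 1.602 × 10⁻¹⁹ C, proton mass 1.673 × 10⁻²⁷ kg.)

V = 7.15 V

p = h/λ = 6.626 × 10⁻³⁴ / 1.070 × 10⁻¹¹ = 6.193 × 10⁻²³ kg·m/s.
KE = p²/(2m) = 1.146 × 10⁻¹⁸ J.
V = KE/e = 1.146 × 10⁻¹⁸ / (1.602 × 10⁻¹⁹) = 7.15 V.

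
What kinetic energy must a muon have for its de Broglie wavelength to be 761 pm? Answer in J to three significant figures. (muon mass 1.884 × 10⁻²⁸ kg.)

p = h/λ = 6.626 × 10⁻³⁴ / 7.610 × 10⁻¹⁰ = 8.707 × 10⁻²⁵ kg·m/s.
KE = p²/(2m) = (8.707 × 10⁻²⁵)² / (2 × 1.884 × 10⁻²⁸) = 2.012 × 10⁻²¹ J = 2.01 × 10⁻²¹ J.

KE = 2.01 × 10⁻²¹ J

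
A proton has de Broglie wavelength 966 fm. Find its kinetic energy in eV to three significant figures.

p = h/λ = 6.626 × 10⁻³⁴ / 9.660 × 10⁻¹³ = 6.859 × 10⁻²² kg·m/s.
KE = p²/(2m) = (6.859 × 10⁻²²)² / (2 × 1.673 × 10⁻²⁷) = 1.406 × 10⁻¹⁶ J = 878 eV.

KE = 878 eV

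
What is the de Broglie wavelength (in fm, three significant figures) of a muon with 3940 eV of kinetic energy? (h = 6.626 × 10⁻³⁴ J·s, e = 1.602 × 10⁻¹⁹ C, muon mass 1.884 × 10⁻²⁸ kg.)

λ = 1360 fm

KE = 3940 eV = 6.312 × 10⁻¹⁶ J.
p = √(2mKE) = √(2 × 1.884 × 10⁻²⁸ × 6.312 × 10⁻¹⁶) = 4.877 × 10⁻²² kg·m/s.
λ = h/p = 6.626 × 10⁻³⁴ / 4.877 × 10⁻²² = 1.36 × 10⁻¹² m = 1360 fm.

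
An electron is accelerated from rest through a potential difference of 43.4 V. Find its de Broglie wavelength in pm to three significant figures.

λ = 186 pm

KE = eV = 1.602 × 10⁻¹⁹ × 43.40 = 6.953 × 10⁻¹⁸ J.
p = √(2mKE) = √(2 × 9.109 × 10⁻³¹ × 6.953 × 10⁻¹⁸) = 3.559 × 10⁻²⁴ kg·m/s.
λ = h/p = 6.626 × 10⁻³⁴ / 3.559 × 10⁻²⁴ = 1.86 × 10⁻¹⁰ m = 186 pm.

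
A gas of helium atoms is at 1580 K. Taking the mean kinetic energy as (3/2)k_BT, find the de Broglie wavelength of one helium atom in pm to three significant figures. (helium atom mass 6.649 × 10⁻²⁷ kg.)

λ = 31.8 pm

KE = (3/2)k_BT = 1.5 × 1.381 × 10⁻²³ × 1580 = 3.273 × 10⁻²⁰ J.
p = √(2mKE) = √(2 × 6.649 × 10⁻²⁷ × 3.273 × 10⁻²⁰) = 2.086 × 10⁻²³ kg·m/s.
λ = h/p = 3.18 × 10⁻¹¹ m = 31.8 pm.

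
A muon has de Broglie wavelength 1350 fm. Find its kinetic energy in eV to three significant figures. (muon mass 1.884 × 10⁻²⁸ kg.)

KE = 3990 eV

p = h/λ = 6.626 × 10⁻³⁴ / 1.350 × 10⁻¹² = 4.908 × 10⁻²² kg·m/s.
KE = p²/(2m) = (4.908 × 10⁻²²)² / (2 × 1.884 × 10⁻²⁸) = 6.393 × 10⁻¹⁶ J = 3990 eV.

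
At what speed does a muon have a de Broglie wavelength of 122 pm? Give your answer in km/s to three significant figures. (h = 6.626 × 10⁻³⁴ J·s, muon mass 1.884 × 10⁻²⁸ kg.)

p = h/λ = 6.626 × 10⁻³⁴ / 1.220 × 10⁻¹⁰ = 5.431 × 10⁻²⁴ kg·m/s.
v = p/m = 5.431 × 10⁻²⁴ / 1.884 × 10⁻²⁸ = 2.88 × 10⁴ m/s = 28.8 km/s.

v = 28.8 km/s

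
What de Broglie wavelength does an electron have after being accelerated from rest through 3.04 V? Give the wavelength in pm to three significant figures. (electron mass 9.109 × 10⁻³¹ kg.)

λ = 703 pm

KE = eV = 1.602 × 10⁻¹⁹ × 3.040 = 4.870 × 10⁻¹⁹ J.
p = √(2mKE) = √(2 × 9.109 × 10⁻³¹ × 4.870 × 10⁻¹⁹) = 9.419 × 10⁻²⁵ kg·m/s.
λ = h/p = 6.626 × 10⁻³⁴ / 9.419 × 10⁻²⁵ = 7.03 × 10⁻¹⁰ m = 703 pm.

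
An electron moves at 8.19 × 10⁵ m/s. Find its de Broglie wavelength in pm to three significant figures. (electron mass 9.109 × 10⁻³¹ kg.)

λ = 888 pm

p = mv = 9.109 × 10⁻³¹ × 8.19 × 10⁵ = 7.460 × 10⁻²⁵ kg·m/s.
λ = h/p = 6.626 × 10⁻³⁴ / 7.460 × 10⁻²⁵ = 8.88 × 10⁻¹⁰ m = 888 pm.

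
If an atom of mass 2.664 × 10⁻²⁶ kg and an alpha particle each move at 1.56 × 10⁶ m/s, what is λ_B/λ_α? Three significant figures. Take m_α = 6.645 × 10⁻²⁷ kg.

λ_B/λ_α = 0.249

At fixed v, p = mv so λ = h/(mv) ∝ 1/m.
λ_B/λ_α = m_α/m_B = 6.645 × 10⁻²⁷/2.664 × 10⁻²⁶ = 0.249.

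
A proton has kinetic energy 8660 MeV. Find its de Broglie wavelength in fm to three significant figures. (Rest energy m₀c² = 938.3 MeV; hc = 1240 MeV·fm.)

λ = 0.130 fm

Total energy E = KE + m₀c² = 8660 + 938.3 = 9598.3 MeV.
(pc)² = E² − (m₀c²)² = (9598.3)² − (938.3)² = 9.125 × 10⁷ MeV², so pc = 9552 MeV.
λ = hc/(pc) = 1240 MeV·fm / 9552 MeV = 0.130 fm.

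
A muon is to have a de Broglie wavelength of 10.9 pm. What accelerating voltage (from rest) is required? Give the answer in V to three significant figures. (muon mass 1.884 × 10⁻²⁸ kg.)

V = 61.2 V

p = h/λ = 6.626 × 10⁻³⁴ / 1.090 × 10⁻¹¹ = 6.079 × 10⁻²³ kg·m/s.
KE = p²/(2m) = 9.807 × 10⁻¹⁸ J.
V = KE/e = 9.807 × 10⁻¹⁸ / (1.602 × 10⁻¹⁹) = 61.2 V.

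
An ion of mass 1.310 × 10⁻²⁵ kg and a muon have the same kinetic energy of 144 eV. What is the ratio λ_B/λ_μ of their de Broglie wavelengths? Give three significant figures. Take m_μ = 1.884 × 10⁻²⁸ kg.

At fixed KE, p = √(2mKE) so λ = h/p ∝ 1/√m.
λ_B/λ_μ = √(m_μ/m_B) = √(1.884 × 10⁻²⁸/1.310 × 10⁻²⁵) = √(1.438 × 10⁻³) = 0.0379.

λ_B/λ_μ = 0.0379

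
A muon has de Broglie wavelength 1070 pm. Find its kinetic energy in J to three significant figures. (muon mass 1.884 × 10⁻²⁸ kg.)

p = h/λ = 6.626 × 10⁻³⁴ / 1.070 × 10⁻⁹ = 6.193 × 10⁻²⁵ kg·m/s.
KE = p²/(2m) = (6.193 × 10⁻²⁵)² / (2 × 1.884 × 10⁻²⁸) = 1.018 × 10⁻²¹ J = 1.02 × 10⁻²¹ J.

KE = 1.02 × 10⁻²¹ J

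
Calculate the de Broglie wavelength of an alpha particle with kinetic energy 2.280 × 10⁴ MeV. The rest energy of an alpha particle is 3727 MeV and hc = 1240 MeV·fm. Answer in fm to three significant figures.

λ = 0.0472 fm

Total energy E = KE + m₀c² = 2.280 × 10⁴ + 3727 = 26527 MeV.
(pc)² = E² − (m₀c²)² = (26527)² − (3727)² = 6.898 × 10⁸ MeV², so pc = 2.626 × 10⁴ MeV.
λ = hc/(pc) = 1240 MeV·fm / 2.626 × 10⁴ MeV = 0.0472 fm.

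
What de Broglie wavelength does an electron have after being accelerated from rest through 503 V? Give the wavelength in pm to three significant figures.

KE = eV = 1.602 × 10⁻¹⁹ × 503.0 = 8.058 × 10⁻¹⁷ J.
p = √(2mKE) = √(2 × 9.109 × 10⁻³¹ × 8.058 × 10⁻¹⁷) = 1.212 × 10⁻²³ kg·m/s.
λ = h/p = 6.626 × 10⁻³⁴ / 1.212 × 10⁻²³ = 5.47 × 10⁻¹¹ m = 54.7 pm.

λ = 54.7 pm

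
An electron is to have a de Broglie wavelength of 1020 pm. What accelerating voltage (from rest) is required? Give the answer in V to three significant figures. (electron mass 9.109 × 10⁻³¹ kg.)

V = 1.45 V

p = h/λ = 6.626 × 10⁻³⁴ / 1.020 × 10⁻⁹ = 6.496 × 10⁻²⁵ kg·m/s.
KE = p²/(2m) = 2.316 × 10⁻¹⁹ J.
V = KE/e = 2.316 × 10⁻¹⁹ / (1.602 × 10⁻¹⁹) = 1.45 V.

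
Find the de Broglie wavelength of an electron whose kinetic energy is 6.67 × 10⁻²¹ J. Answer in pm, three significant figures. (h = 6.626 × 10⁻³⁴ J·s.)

p = √(2mKE) = √(2 × 9.109 × 10⁻³¹ × 6.670 × 10⁻²¹) = 1.102 × 10⁻²⁵ kg·m/s.
λ = h/p = 6.626 × 10⁻³⁴ / 1.102 × 10⁻²⁵ = 6.01 × 10⁻⁹ m = 6010 pm.

λ = 6010 pm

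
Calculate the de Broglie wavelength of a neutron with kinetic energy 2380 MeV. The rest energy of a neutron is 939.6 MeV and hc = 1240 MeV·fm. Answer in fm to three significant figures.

λ = 0.389 fm

Total energy E = KE + m₀c² = 2380 + 939.6 = 3319.6 MeV.
(pc)² = E² − (m₀c²)² = (3319.6)² − (939.6)² = 1.014 × 10⁷ MeV², so pc = 3184 MeV.
λ = hc/(pc) = 1240 MeV·fm / 3184 MeV = 0.389 fm.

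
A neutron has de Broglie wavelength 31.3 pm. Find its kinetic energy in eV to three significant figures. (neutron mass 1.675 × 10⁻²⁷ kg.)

p = h/λ = 6.626 × 10⁻³⁴ / 3.130 × 10⁻¹¹ = 2.117 × 10⁻²³ kg·m/s.
KE = p²/(2m) = (2.117 × 10⁻²³)² / (2 × 1.675 × 10⁻²⁷) = 1.338 × 10⁻¹⁹ J = 0.835 eV.

KE = 0.835 eV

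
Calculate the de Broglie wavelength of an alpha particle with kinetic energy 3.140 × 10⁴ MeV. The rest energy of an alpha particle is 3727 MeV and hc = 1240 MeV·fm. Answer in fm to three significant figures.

Total energy E = KE + m₀c² = 3.140 × 10⁴ + 3727 = 35127 MeV.
(pc)² = E² − (m₀c²)² = (35127)² − (3727)² = 1.220 × 10⁹ MeV², so pc = 3.493 × 10⁴ MeV.
λ = hc/(pc) = 1240 MeV·fm / 3.493 × 10⁴ MeV = 0.0355 fm.

λ = 0.0355 fm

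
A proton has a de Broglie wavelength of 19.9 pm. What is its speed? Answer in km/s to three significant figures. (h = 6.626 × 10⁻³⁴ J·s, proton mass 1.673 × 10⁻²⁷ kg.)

p = h/λ = 6.626 × 10⁻³⁴ / 1.990 × 10⁻¹¹ = 3.330 × 10⁻²³ kg·m/s.
v = p/m = 3.330 × 10⁻²³ / 1.673 × 10⁻²⁷ = 1.99 × 10⁴ m/s = 19.9 km/s.

v = 19.9 km/s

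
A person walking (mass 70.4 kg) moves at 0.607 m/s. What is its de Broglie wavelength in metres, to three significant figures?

p = mv = 70.4 × 0.607 = 4.273 × 10¹ kg·m/s.
λ = h/p = 6.626 × 10⁻³⁴ / 4.273 × 10¹ = 1.55 × 10⁻³⁵ m.

λ = 1.55 × 10⁻³⁵ m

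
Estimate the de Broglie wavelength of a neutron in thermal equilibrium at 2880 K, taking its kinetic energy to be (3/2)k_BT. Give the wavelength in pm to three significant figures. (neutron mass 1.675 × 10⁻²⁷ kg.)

λ = 46.9 pm

KE = (3/2)k_BT = 1.5 × 1.381 × 10⁻²³ × 2880 = 5.966 × 10⁻²⁰ J.
p = √(2mKE) = √(2 × 1.675 × 10⁻²⁷ × 5.966 × 10⁻²⁰) = 1.414 × 10⁻²³ kg·m/s.
λ = h/p = 4.69 × 10⁻¹¹ m = 46.9 pm.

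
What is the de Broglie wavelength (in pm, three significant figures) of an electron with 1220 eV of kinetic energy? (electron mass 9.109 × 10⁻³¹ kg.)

λ = 35.1 pm

KE = 1220 eV = 1.954 × 10⁻¹⁶ J.
p = √(2mKE) = √(2 × 9.109 × 10⁻³¹ × 1.954 × 10⁻¹⁶) = 1.887 × 10⁻²³ kg·m/s.
λ = h/p = 6.626 × 10⁻³⁴ / 1.887 × 10⁻²³ = 3.51 × 10⁻¹¹ m = 35.1 pm.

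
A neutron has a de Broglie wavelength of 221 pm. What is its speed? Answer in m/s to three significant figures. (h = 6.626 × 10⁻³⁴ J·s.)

v = 1790 m/s

p = h/λ = 6.626 × 10⁻³⁴ / 2.210 × 10⁻¹⁰ = 2.998 × 10⁻²⁴ kg·m/s.
v = p/m = 2.998 × 10⁻²⁴ / 1.675 × 10⁻²⁷ = 1.79 × 10³ m/s = 1790 m/s.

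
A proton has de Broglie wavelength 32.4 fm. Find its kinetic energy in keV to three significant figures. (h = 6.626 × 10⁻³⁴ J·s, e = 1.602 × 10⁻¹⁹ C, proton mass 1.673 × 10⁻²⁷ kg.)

p = h/λ = 6.626 × 10⁻³⁴ / 3.240 × 10⁻¹⁴ = 2.045 × 10⁻²⁰ kg·m/s.
KE = p²/(2m) = (2.045 × 10⁻²⁰)² / (2 × 1.673 × 10⁻²⁷) = 1.250 × 10⁻¹³ J = 780 keV.

KE = 780 keV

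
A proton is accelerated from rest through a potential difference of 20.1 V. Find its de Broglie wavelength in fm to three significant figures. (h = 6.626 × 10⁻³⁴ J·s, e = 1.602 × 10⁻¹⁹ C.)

λ = 6380 fm

KE = eV = 1.602 × 10⁻¹⁹ × 20.10 = 3.220 × 10⁻¹⁸ J.
p = √(2mKE) = √(2 × 1.673 × 10⁻²⁷ × 3.220 × 10⁻¹⁸) = 1.038 × 10⁻²² kg·m/s.
λ = h/p = 6.626 × 10⁻³⁴ / 1.038 × 10⁻²² = 6.38 × 10⁻¹² m = 6380 fm.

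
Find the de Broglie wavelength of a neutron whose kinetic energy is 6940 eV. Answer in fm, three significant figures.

KE = 6940 eV = 1.112 × 10⁻¹⁵ J.
p = √(2mKE) = √(2 × 1.675 × 10⁻²⁷ × 1.112 × 10⁻¹⁵) = 1.930 × 10⁻²¹ kg·m/s.
λ = h/p = 6.626 × 10⁻³⁴ / 1.930 × 10⁻²¹ = 3.43 × 10⁻¹³ m = 343 fm.

λ = 343 fm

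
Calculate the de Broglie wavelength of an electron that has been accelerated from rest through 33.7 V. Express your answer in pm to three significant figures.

λ = 211 pm

KE = eV = 1.602 × 10⁻¹⁹ × 33.70 = 5.399 × 10⁻¹⁸ J.
p = √(2mKE) = √(2 × 9.109 × 10⁻³¹ × 5.399 × 10⁻¹⁸) = 3.136 × 10⁻²⁴ kg·m/s.
λ = h/p = 6.626 × 10⁻³⁴ / 3.136 × 10⁻²⁴ = 2.11 × 10⁻¹⁰ m = 211 pm.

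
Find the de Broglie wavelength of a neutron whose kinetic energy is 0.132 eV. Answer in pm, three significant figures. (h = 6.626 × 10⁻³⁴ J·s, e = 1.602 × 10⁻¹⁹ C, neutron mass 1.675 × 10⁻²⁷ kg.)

λ = 78.7 pm

KE = 0.132 eV = 2.115 × 10⁻²⁰ J.
p = √(2mKE) = √(2 × 1.675 × 10⁻²⁷ × 2.115 × 10⁻²⁰) = 8.417 × 10⁻²⁴ kg·m/s.
λ = h/p = 6.626 × 10⁻³⁴ / 8.417 × 10⁻²⁴ = 7.87 × 10⁻¹¹ m = 78.7 pm.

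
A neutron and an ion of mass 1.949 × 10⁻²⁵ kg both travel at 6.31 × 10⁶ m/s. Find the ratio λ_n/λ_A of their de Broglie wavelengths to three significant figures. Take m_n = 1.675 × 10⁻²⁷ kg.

At fixed v, p = mv so λ = h/(mv) ∝ 1/m.
λ_n/λ_A = m_A/m_n = 1.949 × 10⁻²⁵/1.675 × 10⁻²⁷ = 116.

λ_n/λ_A = 116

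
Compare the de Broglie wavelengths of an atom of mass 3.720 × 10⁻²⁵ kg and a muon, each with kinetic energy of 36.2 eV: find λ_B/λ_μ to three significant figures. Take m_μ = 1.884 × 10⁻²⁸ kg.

At fixed KE, p = √(2mKE) so λ = h/p ∝ 1/√m.
λ_B/λ_μ = √(m_μ/m_B) = √(1.884 × 10⁻²⁸/3.720 × 10⁻²⁵) = √(5.065 × 10⁻⁴) = 0.0225.

λ_B/λ_μ = 0.0225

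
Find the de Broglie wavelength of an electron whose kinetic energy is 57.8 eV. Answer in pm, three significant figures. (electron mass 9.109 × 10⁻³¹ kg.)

λ = 161 pm

KE = 57.8 eV = 9.260 × 10⁻¹⁸ J.
p = √(2mKE) = √(2 × 9.109 × 10⁻³¹ × 9.260 × 10⁻¹⁸) = 4.107 × 10⁻²⁴ kg·m/s.
λ = h/p = 6.626 × 10⁻³⁴ / 4.107 × 10⁻²⁴ = 1.61 × 10⁻¹⁰ m = 161 pm.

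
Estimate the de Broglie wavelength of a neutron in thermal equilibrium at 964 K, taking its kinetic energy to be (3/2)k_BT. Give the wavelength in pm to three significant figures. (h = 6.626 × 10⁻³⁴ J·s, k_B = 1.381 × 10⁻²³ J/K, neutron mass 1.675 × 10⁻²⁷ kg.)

KE = (3/2)k_BT = 1.5 × 1.381 × 10⁻²³ × 964 = 1.997 × 10⁻²⁰ J.
p = √(2mKE) = √(2 × 1.675 × 10⁻²⁷ × 1.997 × 10⁻²⁰) = 8.179 × 10⁻²⁴ kg·m/s.
λ = h/p = 8.10 × 10⁻¹¹ m = 81.0 pm.

λ = 81.0 pm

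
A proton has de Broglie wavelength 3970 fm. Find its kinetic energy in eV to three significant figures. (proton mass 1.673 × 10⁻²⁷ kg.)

KE = 52.0 eV

p = h/λ = 6.626 × 10⁻³⁴ / 3.970 × 10⁻¹² = 1.669 × 10⁻²² kg·m/s.
KE = p²/(2m) = (1.669 × 10⁻²²)² / (2 × 1.673 × 10⁻²⁷) = 8.325 × 10⁻¹⁸ J = 52.0 eV.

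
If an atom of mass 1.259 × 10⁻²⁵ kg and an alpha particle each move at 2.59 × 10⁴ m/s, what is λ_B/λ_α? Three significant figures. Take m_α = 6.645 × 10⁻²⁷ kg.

λ_B/λ_α = 0.0528

At fixed v, p = mv so λ = h/(mv) ∝ 1/m.
λ_B/λ_α = m_α/m_B = 6.645 × 10⁻²⁷/1.259 × 10⁻²⁵ = 0.0528.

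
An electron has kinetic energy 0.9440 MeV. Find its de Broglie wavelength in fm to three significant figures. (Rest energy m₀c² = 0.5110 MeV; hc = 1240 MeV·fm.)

λ = 910 fm

Total energy E = KE + m₀c² = 0.9440 + 0.5110 = 1.4550 MeV.
(pc)² = E² − (m₀c²)² = (1.4550)² − (0.5110)² = 1.856 MeV², so pc = 1.362 MeV.
λ = hc/(pc) = 1240 MeV·fm / 1.362 MeV = 910 fm.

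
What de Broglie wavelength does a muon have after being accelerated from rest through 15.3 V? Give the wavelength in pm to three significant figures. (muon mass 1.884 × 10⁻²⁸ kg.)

λ = 21.8 pm

KE = eV = 1.602 × 10⁻¹⁹ × 15.30 = 2.451 × 10⁻¹⁸ J.
p = √(2mKE) = √(2 × 1.884 × 10⁻²⁸ × 2.451 × 10⁻¹⁸) = 3.039 × 10⁻²³ kg·m/s.
λ = h/p = 6.626 × 10⁻³⁴ / 3.039 × 10⁻²³ = 2.18 × 10⁻¹¹ m = 21.8 pm.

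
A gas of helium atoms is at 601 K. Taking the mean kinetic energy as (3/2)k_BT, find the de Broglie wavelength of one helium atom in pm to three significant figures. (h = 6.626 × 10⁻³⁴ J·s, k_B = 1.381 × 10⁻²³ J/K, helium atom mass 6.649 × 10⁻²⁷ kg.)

KE = (3/2)k_BT = 1.5 × 1.381 × 10⁻²³ × 601 = 1.245 × 10⁻²⁰ J.
p = √(2mKE) = √(2 × 6.649 × 10⁻²⁷ × 1.245 × 10⁻²⁰) = 1.287 × 10⁻²³ kg·m/s.
λ = h/p = 5.15 × 10⁻¹¹ m = 51.5 pm.

λ = 51.5 pm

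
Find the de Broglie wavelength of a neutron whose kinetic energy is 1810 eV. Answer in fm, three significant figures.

KE = 1810 eV = 2.900 × 10⁻¹⁶ J.
p = √(2mKE) = √(2 × 1.675 × 10⁻²⁷ × 2.900 × 10⁻¹⁶) = 9.856 × 10⁻²² kg·m/s.
λ = h/p = 6.626 × 10⁻³⁴ / 9.856 × 10⁻²² = 6.72 × 10⁻¹³ m = 672 fm.

λ = 672 fm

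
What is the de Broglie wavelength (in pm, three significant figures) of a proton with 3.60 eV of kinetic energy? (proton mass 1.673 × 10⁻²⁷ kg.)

λ = 15.1 pm

KE = 3.60 eV = 5.767 × 10⁻¹⁹ J.
p = √(2mKE) = √(2 × 1.673 × 10⁻²⁷ × 5.767 × 10⁻¹⁹) = 4.393 × 10⁻²³ kg·m/s.
λ = h/p = 6.626 × 10⁻³⁴ / 4.393 × 10⁻²³ = 1.51 × 10⁻¹¹ m = 15.1 pm.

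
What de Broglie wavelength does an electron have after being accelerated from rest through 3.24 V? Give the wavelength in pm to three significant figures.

KE = eV = 1.602 × 10⁻¹⁹ × 3.240 = 5.190 × 10⁻¹⁹ J.
p = √(2mKE) = √(2 × 9.109 × 10⁻³¹ × 5.190 × 10⁻¹⁹) = 9.724 × 10⁻²⁵ kg·m/s.
λ = h/p = 6.626 × 10⁻³⁴ / 9.724 × 10⁻²⁵ = 6.81 × 10⁻¹⁰ m = 681 pm.

λ = 681 pm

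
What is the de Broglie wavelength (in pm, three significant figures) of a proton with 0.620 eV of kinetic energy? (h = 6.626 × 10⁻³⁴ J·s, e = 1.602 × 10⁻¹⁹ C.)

λ = 36.3 pm

KE = 0.620 eV = 9.932 × 10⁻²⁰ J.
p = √(2mKE) = √(2 × 1.673 × 10⁻²⁷ × 9.932 × 10⁻²⁰) = 1.823 × 10⁻²³ kg·m/s.
λ = h/p = 6.626 × 10⁻³⁴ / 1.823 × 10⁻²³ = 3.63 × 10⁻¹¹ m = 36.3 pm.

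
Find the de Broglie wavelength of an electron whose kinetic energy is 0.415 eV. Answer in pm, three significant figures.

λ = 1900 pm

KE = 0.415 eV = 6.648 × 10⁻²⁰ J.
p = √(2mKE) = √(2 × 9.109 × 10⁻³¹ × 6.648 × 10⁻²⁰) = 3.480 × 10⁻²⁵ kg·m/s.
λ = h/p = 6.626 × 10⁻³⁴ / 3.480 × 10⁻²⁵ = 1.90 × 10⁻⁹ m = 1900 pm.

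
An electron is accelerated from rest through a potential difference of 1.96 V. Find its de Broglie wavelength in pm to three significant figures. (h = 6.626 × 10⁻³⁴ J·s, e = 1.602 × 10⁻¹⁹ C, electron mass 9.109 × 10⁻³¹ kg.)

KE = eV = 1.602 × 10⁻¹⁹ × 1.960 = 3.140 × 10⁻¹⁹ J.
p = √(2mKE) = √(2 × 9.109 × 10⁻³¹ × 3.140 × 10⁻¹⁹) = 7.563 × 10⁻²⁵ kg·m/s.
λ = h/p = 6.626 × 10⁻³⁴ / 7.563 × 10⁻²⁵ = 8.76 × 10⁻¹⁰ m = 876 pm.

λ = 876 pm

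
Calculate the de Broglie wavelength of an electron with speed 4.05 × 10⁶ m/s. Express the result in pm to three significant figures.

p = mv = 9.109 × 10⁻³¹ × 4.05 × 10⁶ = 3.689 × 10⁻²⁴ kg·m/s.
λ = h/p = 6.626 × 10⁻³⁴ / 3.689 × 10⁻²⁴ = 1.80 × 10⁻¹⁰ m = 180 pm.

λ = 180 pm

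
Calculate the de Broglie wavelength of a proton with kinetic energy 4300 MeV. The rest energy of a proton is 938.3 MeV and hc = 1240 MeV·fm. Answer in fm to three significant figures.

λ = 0.241 fm

Total energy E = KE + m₀c² = 4300 + 938.3 = 5238.3 MeV.
(pc)² = E² − (m₀c²)² = (5238.3)² − (938.3)² = 2.656 × 10⁷ MeV², so pc = 5154 MeV.
λ = hc/(pc) = 1240 MeV·fm / 5154 MeV = 0.241 fm.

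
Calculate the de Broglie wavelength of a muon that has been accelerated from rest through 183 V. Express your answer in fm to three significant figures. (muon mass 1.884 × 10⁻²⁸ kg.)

KE = eV = 1.602 × 10⁻¹⁹ × 183.0 = 2.932 × 10⁻¹⁷ J.
p = √(2mKE) = √(2 × 1.884 × 10⁻²⁸ × 2.932 × 10⁻¹⁷) = 1.051 × 10⁻²² kg·m/s.
λ = h/p = 6.626 × 10⁻³⁴ / 1.051 × 10⁻²² = 6.30 × 10⁻¹² m = 6300 fm.

λ = 6300 fm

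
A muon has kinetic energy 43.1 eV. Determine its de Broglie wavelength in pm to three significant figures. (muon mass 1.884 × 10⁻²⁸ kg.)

KE = 43.1 eV = 6.905 × 10⁻¹⁸ J.
p = √(2mKE) = √(2 × 1.884 × 10⁻²⁸ × 6.905 × 10⁻¹⁸) = 5.101 × 10⁻²³ kg·m/s.
λ = h/p = 6.626 × 10⁻³⁴ / 5.101 × 10⁻²³ = 1.30 × 10⁻¹¹ m = 13.0 pm.

λ = 13.0 pm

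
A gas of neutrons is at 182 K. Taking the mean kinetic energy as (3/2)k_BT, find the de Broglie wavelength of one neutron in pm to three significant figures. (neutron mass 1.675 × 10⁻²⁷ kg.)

KE = (3/2)k_BT = 1.5 × 1.381 × 10⁻²³ × 182 = 3.770 × 10⁻²¹ J.
p = √(2mKE) = √(2 × 1.675 × 10⁻²⁷ × 3.770 × 10⁻²¹) = 3.554 × 10⁻²⁴ kg·m/s.
λ = h/p = 1.86 × 10⁻¹⁰ m = 186 pm.

λ = 186 pm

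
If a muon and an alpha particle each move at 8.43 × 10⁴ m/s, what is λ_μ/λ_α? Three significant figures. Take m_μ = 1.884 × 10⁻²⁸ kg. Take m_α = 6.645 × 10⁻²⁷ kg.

λ_μ/λ_α = 35.3

At fixed v, p = mv so λ = h/(mv) ∝ 1/m.
λ_μ/λ_α = m_α/m_μ = 6.645 × 10⁻²⁷/1.884 × 10⁻²⁸ = 35.3.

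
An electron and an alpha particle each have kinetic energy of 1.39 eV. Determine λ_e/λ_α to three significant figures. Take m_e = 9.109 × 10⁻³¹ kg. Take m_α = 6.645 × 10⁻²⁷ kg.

At fixed KE, p = √(2mKE) so λ = h/p ∝ 1/√m.
λ_e/λ_α = √(m_α/m_e) = √(6.645 × 10⁻²⁷/9.109 × 10⁻³¹) = √(7295) = 85.4.

λ_e/λ_α = 85.4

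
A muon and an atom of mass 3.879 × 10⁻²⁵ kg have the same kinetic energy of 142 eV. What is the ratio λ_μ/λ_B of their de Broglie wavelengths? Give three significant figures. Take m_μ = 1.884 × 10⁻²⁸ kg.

λ_μ/λ_B = 45.4

At fixed KE, p = √(2mKE) so λ = h/p ∝ 1/√m.
λ_μ/λ_B = √(m_B/m_μ) = √(3.879 × 10⁻²⁵/1.884 × 10⁻²⁸) = √(2059) = 45.4.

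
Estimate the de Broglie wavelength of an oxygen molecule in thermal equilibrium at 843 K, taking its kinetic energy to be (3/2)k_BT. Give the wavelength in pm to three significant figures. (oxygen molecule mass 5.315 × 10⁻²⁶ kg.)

λ = 15.4 pm

KE = (3/2)k_BT = 1.5 × 1.381 × 10⁻²³ × 843 = 1.746 × 10⁻²⁰ J.
p = √(2mKE) = √(2 × 5.315 × 10⁻²⁶ × 1.746 × 10⁻²⁰) = 4.308 × 10⁻²³ kg·m/s.
λ = h/p = 1.54 × 10⁻¹¹ m = 15.4 pm.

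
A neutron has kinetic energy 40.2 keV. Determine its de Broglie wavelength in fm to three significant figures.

λ = 143 fm

KE = 40.2 keV = 6.440 × 10⁻¹⁵ J.
p = √(2mKE) = √(2 × 1.675 × 10⁻²⁷ × 6.440 × 10⁻¹⁵) = 4.645 × 10⁻²¹ kg·m/s.
λ = h/p = 6.626 × 10⁻³⁴ / 4.645 × 10⁻²¹ = 1.43 × 10⁻¹³ m = 143 fm.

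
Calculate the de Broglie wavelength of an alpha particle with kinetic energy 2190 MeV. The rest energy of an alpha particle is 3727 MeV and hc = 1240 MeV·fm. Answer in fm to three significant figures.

λ = 0.270 fm

Total energy E = KE + m₀c² = 2190 + 3727 = 5917 MeV.
(pc)² = E² − (m₀c²)² = (5917)² − (3727)² = 2.112 × 10⁷ MeV², so pc = 4596 MeV.
λ = hc/(pc) = 1240 MeV·fm / 4596 MeV = 0.270 fm.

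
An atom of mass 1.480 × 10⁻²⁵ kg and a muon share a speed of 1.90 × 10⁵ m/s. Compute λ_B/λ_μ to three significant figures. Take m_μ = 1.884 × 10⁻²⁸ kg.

At fixed v, p = mv so λ = h/(mv) ∝ 1/m.
λ_B/λ_μ = m_μ/m_B = 1.884 × 10⁻²⁸/1.480 × 10⁻²⁵ = 1.27 × 10⁻³.

λ_B/λ_μ = 1.27 × 10⁻³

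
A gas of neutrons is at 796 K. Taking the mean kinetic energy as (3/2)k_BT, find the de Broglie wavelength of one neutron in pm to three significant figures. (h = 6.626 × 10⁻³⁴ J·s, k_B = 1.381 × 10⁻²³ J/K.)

λ = 89.2 pm

KE = (3/2)k_BT = 1.5 × 1.381 × 10⁻²³ × 796 = 1.649 × 10⁻²⁰ J.
p = √(2mKE) = √(2 × 1.675 × 10⁻²⁷ × 1.649 × 10⁻²⁰) = 7.432 × 10⁻²⁴ kg·m/s.
λ = h/p = 8.92 × 10⁻¹¹ m = 89.2 pm.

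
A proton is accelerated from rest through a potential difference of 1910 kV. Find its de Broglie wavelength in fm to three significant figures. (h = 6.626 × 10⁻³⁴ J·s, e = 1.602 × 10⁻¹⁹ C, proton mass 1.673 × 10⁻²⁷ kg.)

KE = eV = 1.602 × 10⁻¹⁹ × 1.910 × 10⁶ = 3.060 × 10⁻¹³ J.
p = √(2mKE) = √(2 × 1.673 × 10⁻²⁷ × 3.060 × 10⁻¹³) = 3.200 × 10⁻²⁰ kg·m/s.
λ = h/p = 6.626 × 10⁻³⁴ / 3.200 × 10⁻²⁰ = 2.07 × 10⁻¹⁴ m = 20.7 fm.

λ = 20.7 fm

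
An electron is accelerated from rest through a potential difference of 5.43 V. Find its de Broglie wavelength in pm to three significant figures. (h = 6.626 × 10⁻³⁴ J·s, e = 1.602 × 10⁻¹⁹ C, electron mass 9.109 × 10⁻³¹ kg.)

λ = 526 pm

KE = eV = 1.602 × 10⁻¹⁹ × 5.430 = 8.699 × 10⁻¹⁹ J.
p = √(2mKE) = √(2 × 9.109 × 10⁻³¹ × 8.699 × 10⁻¹⁹) = 1.259 × 10⁻²⁴ kg·m/s.
λ = h/p = 6.626 × 10⁻³⁴ / 1.259 × 10⁻²⁴ = 5.26 × 10⁻¹⁰ m = 526 pm.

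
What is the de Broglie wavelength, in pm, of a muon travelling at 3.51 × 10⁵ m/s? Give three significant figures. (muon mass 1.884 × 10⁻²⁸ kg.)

λ = 10.0 pm

p = mv = 1.884 × 10⁻²⁸ × 3.51 × 10⁵ = 6.613 × 10⁻²³ kg·m/s.
λ = h/p = 6.626 × 10⁻³⁴ / 6.613 × 10⁻²³ = 1.00 × 10⁻¹¹ m = 10.0 pm.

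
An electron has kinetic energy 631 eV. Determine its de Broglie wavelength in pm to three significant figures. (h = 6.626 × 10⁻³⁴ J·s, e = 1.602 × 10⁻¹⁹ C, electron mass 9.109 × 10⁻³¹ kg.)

KE = 631 eV = 1.011 × 10⁻¹⁶ J.
p = √(2mKE) = √(2 × 9.109 × 10⁻³¹ × 1.011 × 10⁻¹⁶) = 1.357 × 10⁻²³ kg·m/s.
λ = h/p = 6.626 × 10⁻³⁴ / 1.357 × 10⁻²³ = 4.88 × 10⁻¹¹ m = 48.8 pm.

λ = 48.8 pm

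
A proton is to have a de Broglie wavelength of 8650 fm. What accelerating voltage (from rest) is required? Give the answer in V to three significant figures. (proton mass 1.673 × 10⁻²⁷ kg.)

V = 10.9 V

p = h/λ = 6.626 × 10⁻³⁴ / 8.650 × 10⁻¹² = 7.660 × 10⁻²³ kg·m/s.
KE = p²/(2m) = 1.754 × 10⁻¹⁸ J.
V = KE/e = 1.754 × 10⁻¹⁸ / (1.602 × 10⁻¹⁹) = 10.9 V.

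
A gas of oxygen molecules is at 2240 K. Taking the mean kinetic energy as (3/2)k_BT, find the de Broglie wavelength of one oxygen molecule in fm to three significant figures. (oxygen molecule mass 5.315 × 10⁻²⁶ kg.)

λ = 9430 fm

KE = (3/2)k_BT = 1.5 × 1.381 × 10⁻²³ × 2240 = 4.640 × 10⁻²⁰ J.
p = √(2mKE) = √(2 × 5.315 × 10⁻²⁶ × 4.640 × 10⁻²⁰) = 7.023 × 10⁻²³ kg·m/s.
λ = h/p = 9.43 × 10⁻¹² m = 9430 fm.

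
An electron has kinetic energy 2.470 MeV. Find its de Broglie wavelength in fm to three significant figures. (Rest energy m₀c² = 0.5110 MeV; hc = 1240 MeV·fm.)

Total energy E = KE + m₀c² = 2.470 + 0.5110 = 2.9810 MeV.
(pc)² = E² − (m₀c²)² = (2.9810)² − (0.5110)² = 8.625 MeV², so pc = 2.937 MeV.
λ = hc/(pc) = 1240 MeV·fm / 2.937 MeV = 422 fm.

λ = 422 fm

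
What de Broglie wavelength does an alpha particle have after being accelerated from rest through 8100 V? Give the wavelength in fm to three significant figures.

KE = 2eV = 2 × 1.602 × 10⁻¹⁹ × 8100 = 2.595 × 10⁻¹⁵ J.
p = √(2mKE) = √(2 × 6.645 × 10⁻²⁷ × 2.595 × 10⁻¹⁵) = 5.873 × 10⁻²¹ kg·m/s.
λ = h/p = 6.626 × 10⁻³⁴ / 5.873 × 10⁻²¹ = 1.13 × 10⁻¹³ m = 113 fm.

λ = 113 fm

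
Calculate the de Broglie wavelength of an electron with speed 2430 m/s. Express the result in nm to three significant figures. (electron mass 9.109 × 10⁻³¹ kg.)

λ = 299 nm

p = mv = 9.109 × 10⁻³¹ × 2430 = 2.213 × 10⁻²⁷ kg·m/s.
λ = h/p = 6.626 × 10⁻³⁴ / 2.213 × 10⁻²⁷ = 2.99 × 10⁻⁷ m = 299 nm.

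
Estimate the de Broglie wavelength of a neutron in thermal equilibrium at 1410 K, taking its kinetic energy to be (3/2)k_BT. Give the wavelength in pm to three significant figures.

KE = (3/2)k_BT = 1.5 × 1.381 × 10⁻²³ × 1410 = 2.921 × 10⁻²⁰ J.
p = √(2mKE) = √(2 × 1.675 × 10⁻²⁷ × 2.921 × 10⁻²⁰) = 9.892 × 10⁻²⁴ kg·m/s.
λ = h/p = 6.70 × 10⁻¹¹ m = 67.0 pm.

λ = 67.0 pm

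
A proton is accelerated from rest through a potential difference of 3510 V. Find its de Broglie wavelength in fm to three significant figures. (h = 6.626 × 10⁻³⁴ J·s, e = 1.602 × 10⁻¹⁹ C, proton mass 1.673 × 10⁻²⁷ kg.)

KE = eV = 1.602 × 10⁻¹⁹ × 3510 = 5.623 × 10⁻¹⁶ J.
p = √(2mKE) = √(2 × 1.673 × 10⁻²⁷ × 5.623 × 10⁻¹⁶) = 1.372 × 10⁻²¹ kg·m/s.
λ = h/p = 6.626 × 10⁻³⁴ / 1.372 × 10⁻²¹ = 4.83 × 10⁻¹³ m = 483 fm.

λ = 483 fm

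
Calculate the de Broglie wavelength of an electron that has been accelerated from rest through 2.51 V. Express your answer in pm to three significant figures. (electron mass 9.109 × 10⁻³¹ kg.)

λ = 774 pm

KE = eV = 1.602 × 10⁻¹⁹ × 2.510 = 4.021 × 10⁻¹⁹ J.
p = √(2mKE) = √(2 × 9.109 × 10⁻³¹ × 4.021 × 10⁻¹⁹) = 8.559 × 10⁻²⁵ kg·m/s.
λ = h/p = 6.626 × 10⁻³⁴ / 8.559 × 10⁻²⁵ = 7.74 × 10⁻¹⁰ m = 774 pm.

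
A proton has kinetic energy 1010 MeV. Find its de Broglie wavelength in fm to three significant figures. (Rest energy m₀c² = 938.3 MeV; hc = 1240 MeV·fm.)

λ = 0.726 fm

Total energy E = KE + m₀c² = 1010 + 938.3 = 1948.3 MeV.
(pc)² = E² − (m₀c²)² = (1948.3)² − (938.3)² = 2.915 × 10⁶ MeV², so pc = 1707 MeV.
λ = hc/(pc) = 1240 MeV·fm / 1707 MeV = 0.726 fm.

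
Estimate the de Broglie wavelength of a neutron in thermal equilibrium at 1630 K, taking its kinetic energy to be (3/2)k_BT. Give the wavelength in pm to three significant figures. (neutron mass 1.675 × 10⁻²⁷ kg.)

KE = (3/2)k_BT = 1.5 × 1.381 × 10⁻²³ × 1630 = 3.377 × 10⁻²⁰ J.
p = √(2mKE) = √(2 × 1.675 × 10⁻²⁷ × 3.377 × 10⁻²⁰) = 1.064 × 10⁻²³ kg·m/s.
λ = h/p = 6.23 × 10⁻¹¹ m = 62.3 pm.

λ = 62.3 pm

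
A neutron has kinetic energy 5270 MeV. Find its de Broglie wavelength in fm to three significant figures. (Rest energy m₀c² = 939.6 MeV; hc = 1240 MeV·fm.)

Total energy E = KE + m₀c² = 5270 + 939.6 = 6209.6 MeV.
(pc)² = E² − (m₀c²)² = (6209.6)² − (939.6)² = 3.768 × 10⁷ MeV², so pc = 6138 MeV.
λ = hc/(pc) = 1240 MeV·fm / 6138 MeV = 0.202 fm.

λ = 0.202 fm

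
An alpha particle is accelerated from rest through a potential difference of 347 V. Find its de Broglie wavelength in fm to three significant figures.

λ = 545 fm

KE = 2eV = 2 × 1.602 × 10⁻¹⁹ × 347.0 = 1.112 × 10⁻¹⁶ J.
p = √(2mKE) = √(2 × 6.645 × 10⁻²⁷ × 1.112 × 10⁻¹⁶) = 1.216 × 10⁻²¹ kg·m/s.
λ = h/p = 6.626 × 10⁻³⁴ / 1.216 × 10⁻²¹ = 5.45 × 10⁻¹³ m = 545 fm.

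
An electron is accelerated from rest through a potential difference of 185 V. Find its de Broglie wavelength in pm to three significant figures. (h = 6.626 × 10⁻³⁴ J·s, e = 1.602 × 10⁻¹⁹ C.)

λ = 90.2 pm

KE = eV = 1.602 × 10⁻¹⁹ × 185.0 = 2.964 × 10⁻¹⁷ J.
p = √(2mKE) = √(2 × 9.109 × 10⁻³¹ × 2.964 × 10⁻¹⁷) = 7.348 × 10⁻²⁴ kg·m/s.
λ = h/p = 6.626 × 10⁻³⁴ / 7.348 × 10⁻²⁴ = 9.02 × 10⁻¹¹ m = 90.2 pm.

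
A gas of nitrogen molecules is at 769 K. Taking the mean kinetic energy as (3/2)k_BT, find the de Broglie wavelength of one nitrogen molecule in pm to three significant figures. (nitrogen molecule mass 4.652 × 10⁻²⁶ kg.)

KE = (3/2)k_BT = 1.5 × 1.381 × 10⁻²³ × 769 = 1.593 × 10⁻²⁰ J.
p = √(2mKE) = √(2 × 4.652 × 10⁻²⁶ × 1.593 × 10⁻²⁰) = 3.850 × 10⁻²³ kg·m/s.
λ = h/p = 1.72 × 10⁻¹¹ m = 17.2 pm.

λ = 17.2 pm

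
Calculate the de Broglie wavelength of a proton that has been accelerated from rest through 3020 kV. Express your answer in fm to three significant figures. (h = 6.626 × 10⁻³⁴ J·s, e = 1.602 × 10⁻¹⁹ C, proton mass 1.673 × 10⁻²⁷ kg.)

KE = eV = 1.602 × 10⁻¹⁹ × 3.020 × 10⁶ = 4.838 × 10⁻¹³ J.
p = √(2mKE) = √(2 × 1.673 × 10⁻²⁷ × 4.838 × 10⁻¹³) = 4.023 × 10⁻²⁰ kg·m/s.
λ = h/p = 6.626 × 10⁻³⁴ / 4.023 × 10⁻²⁰ = 1.65 × 10⁻¹⁴ m = 16.5 fm.

λ = 16.5 fm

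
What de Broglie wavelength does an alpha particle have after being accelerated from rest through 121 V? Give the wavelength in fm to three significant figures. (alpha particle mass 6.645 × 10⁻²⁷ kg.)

KE = 2eV = 2 × 1.602 × 10⁻¹⁹ × 121.0 = 3.877 × 10⁻¹⁷ J.
p = √(2mKE) = √(2 × 6.645 × 10⁻²⁷ × 3.877 × 10⁻¹⁷) = 7.178 × 10⁻²² kg·m/s.
λ = h/p = 6.626 × 10⁻³⁴ / 7.178 × 10⁻²² = 9.23 × 10⁻¹³ m = 923 fm.

λ = 923 fm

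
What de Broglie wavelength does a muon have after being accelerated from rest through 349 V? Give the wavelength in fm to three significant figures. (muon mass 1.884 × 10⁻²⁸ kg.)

λ = 4570 fm

KE = eV = 1.602 × 10⁻¹⁹ × 349.0 = 5.591 × 10⁻¹⁷ J.
p = √(2mKE) = √(2 × 1.884 × 10⁻²⁸ × 5.591 × 10⁻¹⁷) = 1.451 × 10⁻²² kg·m/s.
λ = h/p = 6.626 × 10⁻³⁴ / 1.451 × 10⁻²² = 4.57 × 10⁻¹² m = 4570 fm.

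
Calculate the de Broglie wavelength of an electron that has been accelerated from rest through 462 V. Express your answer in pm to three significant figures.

KE = eV = 1.602 × 10⁻¹⁹ × 462.0 = 7.401 × 10⁻¹⁷ J.
p = √(2mKE) = √(2 × 9.109 × 10⁻³¹ × 7.401 × 10⁻¹⁷) = 1.161 × 10⁻²³ kg·m/s.
λ = h/p = 6.626 × 10⁻³⁴ / 1.161 × 10⁻²³ = 5.71 × 10⁻¹¹ m = 57.1 pm.

λ = 57.1 pm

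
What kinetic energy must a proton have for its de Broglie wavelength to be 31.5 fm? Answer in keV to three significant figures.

KE = 825 keV

p = h/λ = 6.626 × 10⁻³⁴ / 3.150 × 10⁻¹⁴ = 2.103 × 10⁻²⁰ kg·m/s.
KE = p²/(2m) = (2.103 × 10⁻²⁰)² / (2 × 1.673 × 10⁻²⁷) = 1.322 × 10⁻¹³ J = 825 keV.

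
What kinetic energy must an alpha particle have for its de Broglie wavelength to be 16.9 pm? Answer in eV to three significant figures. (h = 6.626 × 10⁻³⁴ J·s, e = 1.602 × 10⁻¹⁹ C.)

KE = 0.722 eV

p = h/λ = 6.626 × 10⁻³⁴ / 1.690 × 10⁻¹¹ = 3.921 × 10⁻²³ kg·m/s.
KE = p²/(2m) = (3.921 × 10⁻²³)² / (2 × 6.645 × 10⁻²⁷) = 1.157 × 10⁻¹⁹ J = 0.722 eV.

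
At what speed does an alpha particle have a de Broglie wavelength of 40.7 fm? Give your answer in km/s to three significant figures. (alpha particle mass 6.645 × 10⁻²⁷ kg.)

v = 2450 km/s

p = h/λ = 6.626 × 10⁻³⁴ / 4.070 × 10⁻¹⁴ = 1.628 × 10⁻²⁰ kg·m/s.
v = p/m = 1.628 × 10⁻²⁰ / 6.645 × 10⁻²⁷ = 2.45 × 10⁶ m/s = 2450 km/s.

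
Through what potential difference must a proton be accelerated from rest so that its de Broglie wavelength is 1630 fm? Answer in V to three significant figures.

V = 308 V

p = h/λ = 6.626 × 10⁻³⁴ / 1.630 × 10⁻¹² = 4.065 × 10⁻²² kg·m/s.
KE = p²/(2m) = 4.939 × 10⁻¹⁷ J.
V = KE/e = 4.939 × 10⁻¹⁷ / (1.602 × 10⁻¹⁹) = 308 V.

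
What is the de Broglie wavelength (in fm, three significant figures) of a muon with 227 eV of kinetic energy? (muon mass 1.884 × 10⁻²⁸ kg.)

KE = 227 eV = 3.637 × 10⁻¹⁷ J.
p = √(2mKE) = √(2 × 1.884 × 10⁻²⁸ × 3.637 × 10⁻¹⁷) = 1.171 × 10⁻²² kg·m/s.
λ = h/p = 6.626 × 10⁻³⁴ / 1.171 × 10⁻²² = 5.66 × 10⁻¹² m = 5660 fm.

λ = 5660 fm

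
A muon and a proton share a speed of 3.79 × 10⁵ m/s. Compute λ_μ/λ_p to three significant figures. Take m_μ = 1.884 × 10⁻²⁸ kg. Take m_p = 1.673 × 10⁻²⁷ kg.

At fixed v, p = mv so λ = h/(mv) ∝ 1/m.
λ_μ/λ_p = m_p/m_μ = 1.673 × 10⁻²⁷/1.884 × 10⁻²⁸ = 8.88.

λ_μ/λ_p = 8.88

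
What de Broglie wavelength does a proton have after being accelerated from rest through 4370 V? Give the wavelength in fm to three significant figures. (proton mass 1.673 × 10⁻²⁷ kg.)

KE = eV = 1.602 × 10⁻¹⁹ × 4370 = 7.001 × 10⁻¹⁶ J.
p = √(2mKE) = √(2 × 1.673 × 10⁻²⁷ × 7.001 × 10⁻¹⁶) = 1.531 × 10⁻²¹ kg·m/s.
λ = h/p = 6.626 × 10⁻³⁴ / 1.531 × 10⁻²¹ = 4.33 × 10⁻¹³ m = 433 fm.

λ = 433 fm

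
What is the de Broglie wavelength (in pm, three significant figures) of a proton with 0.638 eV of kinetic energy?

KE = 0.638 eV = 1.022 × 10⁻¹⁹ J.
p = √(2mKE) = √(2 × 1.673 × 10⁻²⁷ × 1.022 × 10⁻¹⁹) = 1.849 × 10⁻²³ kg·m/s.
λ = h/p = 6.626 × 10⁻³⁴ / 1.849 × 10⁻²³ = 3.58 × 10⁻¹¹ m = 35.8 pm.

λ = 35.8 pm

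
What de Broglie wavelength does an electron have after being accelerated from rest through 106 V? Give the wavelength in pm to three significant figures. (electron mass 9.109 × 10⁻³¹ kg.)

λ = 119 pm

KE = eV = 1.602 × 10⁻¹⁹ × 106.0 = 1.698 × 10⁻¹⁷ J.
p = √(2mKE) = √(2 × 9.109 × 10⁻³¹ × 1.698 × 10⁻¹⁷) = 5.562 × 10⁻²⁴ kg·m/s.
λ = h/p = 6.626 × 10⁻³⁴ / 5.562 × 10⁻²⁴ = 1.19 × 10⁻¹⁰ m = 119 pm.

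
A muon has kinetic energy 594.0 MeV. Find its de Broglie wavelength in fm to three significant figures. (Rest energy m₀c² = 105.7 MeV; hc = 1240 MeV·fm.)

Total energy E = KE + m₀c² = 594.0 + 105.7 = 699.7 MeV.
(pc)² = E² − (m₀c²)² = (699.7)² − (105.7)² = 4.784 × 10⁵ MeV², so pc = 691.7 MeV.
λ = hc/(pc) = 1240 MeV·fm / 691.7 MeV = 1.79 fm.

λ = 1.79 fm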